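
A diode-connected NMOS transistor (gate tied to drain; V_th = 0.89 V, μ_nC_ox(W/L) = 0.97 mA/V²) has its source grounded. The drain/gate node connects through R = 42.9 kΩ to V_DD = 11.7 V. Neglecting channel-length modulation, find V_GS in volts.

With gate tied to drain, V_GS = V_DS ≥ V_GS − V_th, so the device is in saturation.
KCL at the drain: ½ k_n (V_GS − V_th)² = (V_DD − V_GS)/R.
Let x = V_GS − 0.89. Then 20.8 x² + x − 10.81 = 0, giving x = 0.697 V (positive root), so V_GS = 1.59 V.
I_D = (V_DD − V_GS)/R = (11.7 − 1.59) / 42.9 = 0.236 mA.

V_GS = 1.59 V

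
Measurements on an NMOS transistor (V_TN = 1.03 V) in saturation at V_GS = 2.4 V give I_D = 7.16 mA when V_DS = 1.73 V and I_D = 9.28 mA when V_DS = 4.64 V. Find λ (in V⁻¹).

With V_GS fixed, I_D ∝ (1 + λ V_DS) in saturation, so I_D2/I_D1 = (1 + λ V_DS2)/(1 + λ V_DS1).
9.28/7.16 = 1.296 = (1 + 4.64 λ)/(1 + 1.73 λ).
Solving: λ (I_D1 V_DS2 − I_D2 V_DS1) = I_D2 − I_D1, so λ = (9.28 − 7.16) / (7.16 × 4.64 − 9.28 × 1.73) = 2.12 / 17.2 = 0.123 V⁻¹.

λ = 0.123 V⁻¹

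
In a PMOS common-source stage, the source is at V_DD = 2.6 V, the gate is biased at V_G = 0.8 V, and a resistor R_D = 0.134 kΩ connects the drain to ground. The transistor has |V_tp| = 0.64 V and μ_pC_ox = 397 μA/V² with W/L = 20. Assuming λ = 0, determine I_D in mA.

I_D = 5.34 mA

V_SG = V_DD − V_G = 2.6 − 0.8 = 1.8 V, so V_ov = 1.8 − 0.64 = 1.16 V.
k_p = μ_pC_ox · (W/L) = 7.94 mA/V².
Assume saturation: I_D = ½ k_p V_ov² = 0.5 × 7.94 × 1.16² = 5.34 mA, giving V_SD = V_DD − I_D R_D = 2.6 − 5.34 × 0.134 = 1.88 V.
V_SD = 1.88 V ≥ V_ov = 1.16 V, confirming saturation.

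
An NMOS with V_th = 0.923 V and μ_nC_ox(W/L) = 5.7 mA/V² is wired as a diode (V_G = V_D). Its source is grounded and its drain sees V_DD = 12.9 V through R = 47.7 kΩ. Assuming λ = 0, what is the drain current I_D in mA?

I_D = 0.245 mA

With gate tied to drain, V_GS = V_DS ≥ V_GS − V_th, so the device is in saturation.
KCL at the drain: ½ k_n (V_GS − V_th)² = (V_DD − V_GS)/R.
Let x = V_GS − 0.923. Then 136 x² + x − 11.98 = 0, giving x = 0.293 V (positive root), so V_GS = 1.22 V.
I_D = (V_DD − V_GS)/R = (12.9 − 1.22) / 47.7 = 0.245 mA.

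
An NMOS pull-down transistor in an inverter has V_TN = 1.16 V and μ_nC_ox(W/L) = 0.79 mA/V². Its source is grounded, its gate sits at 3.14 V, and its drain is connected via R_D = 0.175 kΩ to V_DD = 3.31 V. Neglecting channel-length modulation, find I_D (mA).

I_D = 1.55 mA

V_GS = V_G = 3.14 V, so V_ov = 3.14 − 1.16 = 1.98 V.
Assume saturation: I_D = ½ k_n V_ov² = 0.5 × 0.79 × 1.98² = 1.55 mA, giving V_DS = V_DD − I_D R_D = 3.31 − 1.55 × 0.175 = 3.04 V.
V_DS = 3.04 V ≥ V_ov = 1.98 V, confirming saturation.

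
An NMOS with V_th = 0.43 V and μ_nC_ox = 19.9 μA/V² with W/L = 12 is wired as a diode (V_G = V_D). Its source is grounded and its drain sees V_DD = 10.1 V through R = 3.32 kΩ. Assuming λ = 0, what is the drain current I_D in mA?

I_D = 1.76 mA

With gate tied to drain, V_GS = V_DS ≥ V_GS − V_th, so the device is in saturation.
k_n = μ_nC_ox · (W/L) = 0.2388 mA/V².
KCL at the drain: ½ k_n (V_GS − V_th)² = (V_DD − V_GS)/R.
Let x = V_GS − 0.43. Then 0.396 x² + x − 9.67 = 0, giving x = 3.84 V (positive root), so V_GS = 4.27 V.
I_D = (V_DD − V_GS)/R = (10.1 − 4.27) / 3.32 = 1.76 mA.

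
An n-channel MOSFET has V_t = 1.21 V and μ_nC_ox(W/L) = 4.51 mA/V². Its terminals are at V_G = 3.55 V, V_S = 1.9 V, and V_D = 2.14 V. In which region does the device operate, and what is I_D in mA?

Triode; I_D = 0.346 mA

V_GS = V_G − V_S = 3.55 − 1.9 = 1.65 V; V_DS = V_D − V_S = 2.14 − 1.9 = 0.24 V.
V_ov = V_GS − V_t = 1.65 − 1.21 = 0.44 V.
Since V_DS = 0.24 V < V_ov = 0.44 V, the device is in the triode region.
I_D = k_n [V_ov · V_DS − ½ V_DS²] = 4.51 × [0.44 × 0.24 − 0.5 × 0.24²] = 0.346 mA.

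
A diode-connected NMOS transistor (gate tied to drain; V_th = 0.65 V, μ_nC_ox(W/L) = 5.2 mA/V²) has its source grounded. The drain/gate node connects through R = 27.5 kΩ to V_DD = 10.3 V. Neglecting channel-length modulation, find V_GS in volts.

With gate tied to drain, V_GS = V_DS ≥ V_GS − V_th, so the device is in saturation.
KCL at the drain: ½ k_n (V_GS − V_th)² = (V_DD − V_GS)/R.
Let x = V_GS − 0.65. Then 71.5 x² + x − 9.65 = 0, giving x = 0.36 V (positive root), so V_GS = 1.01 V.
I_D = (V_DD − V_GS)/R = (10.3 − 1.01) / 27.5 = 0.338 mA.

V_GS = 1.01 V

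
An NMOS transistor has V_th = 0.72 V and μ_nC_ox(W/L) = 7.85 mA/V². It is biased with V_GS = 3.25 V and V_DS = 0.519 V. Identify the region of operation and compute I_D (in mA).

Triode; I_D = 9.25 mA

V_ov = V_GS − V_th = 3.25 − 0.72 = 2.53 V.
Since V_DS = 0.519 V < V_ov = 2.53 V, the device is in the triode region.
I_D = k_n [V_ov · V_DS − ½ V_DS²] = 7.85 × [2.53 × 0.519 − 0.5 × 0.519²] = 9.25 mA.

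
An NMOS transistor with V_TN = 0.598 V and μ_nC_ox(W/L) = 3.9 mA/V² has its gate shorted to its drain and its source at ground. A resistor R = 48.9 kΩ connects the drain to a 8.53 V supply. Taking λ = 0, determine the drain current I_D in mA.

I_D = 0.156 mA

With gate tied to drain, V_GS = V_DS ≥ V_GS − V_TN, so the device is in saturation.
KCL at the drain: ½ k_n (V_GS − V_TN)² = (V_DD − V_GS)/R.
Let x = V_GS − 0.598. Then 95.4 x² + x − 7.932 = 0, giving x = 0.283 V (positive root), so V_GS = 0.881 V.
I_D = (V_DD − V_GS)/R = (8.53 − 0.881) / 48.9 = 0.156 mA.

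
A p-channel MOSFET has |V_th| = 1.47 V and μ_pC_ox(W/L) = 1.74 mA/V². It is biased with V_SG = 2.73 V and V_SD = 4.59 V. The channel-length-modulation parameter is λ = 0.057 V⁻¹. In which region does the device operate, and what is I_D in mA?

V_ov = V_SG − |V_th| = 2.73 − 1.47 = 1.26 V.
Since V_SD = 4.59 V ≥ V_ov = 1.26 V, the device is in saturation.
I_D = ½ k_p V_ov² (1 + λ V_SD) = 0.5 × 1.74 × 1.26² × (1 + 0.057 × 4.59) = 1.74 mA.

Saturation; I_D = 1.74 mA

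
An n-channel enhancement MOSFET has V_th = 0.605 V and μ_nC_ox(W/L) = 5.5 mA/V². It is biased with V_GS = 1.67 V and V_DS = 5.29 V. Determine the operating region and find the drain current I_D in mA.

Saturation; I_D = 3.12 mA

V_ov = V_GS − V_th = 1.67 − 0.605 = 1.06 V.
Since V_DS = 5.29 V ≥ V_ov = 1.06 V, the device is in saturation.
I_D = ½ k_n V_ov² = 0.5 × 5.5 × 1.06² = 3.12 mA.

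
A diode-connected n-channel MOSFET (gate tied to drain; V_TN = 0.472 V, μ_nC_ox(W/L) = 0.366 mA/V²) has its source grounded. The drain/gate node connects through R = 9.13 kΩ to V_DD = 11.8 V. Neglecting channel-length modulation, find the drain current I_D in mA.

I_D = 0.986 mA

With gate tied to drain, V_GS = V_DS ≥ V_GS − V_TN, so the device is in saturation.
KCL at the drain: ½ k_n (V_GS − V_TN)² = (V_DD − V_GS)/R.
Let x = V_GS − 0.472. Then 1.67 x² + x − 11.33 = 0, giving x = 2.32 V (positive root), so V_GS = 2.79 V.
I_D = (V_DD − V_GS)/R = (11.8 − 2.79) / 9.13 = 0.986 mA.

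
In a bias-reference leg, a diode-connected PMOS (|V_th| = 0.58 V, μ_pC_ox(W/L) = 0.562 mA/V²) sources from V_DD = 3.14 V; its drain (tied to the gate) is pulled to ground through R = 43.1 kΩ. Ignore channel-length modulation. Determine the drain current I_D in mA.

I_D = 0.0496 mA

With gate tied to drain, V_SG = V_SD ≥ V_SG − |V_th|, so the device is in saturation.
KCL at the drain: ½ k_p (V_SG − |V_th|)² = (V_DD − V_SG)/R.
Let x = V_SG − 0.58. Then 12.1 x² + x − 2.56 = 0, giving x = 0.42 V (positive root), so V_SG = 1 V.
I_D = (V_DD − V_SG)/R = (3.14 − 1) / 43.1 = 0.0496 mA.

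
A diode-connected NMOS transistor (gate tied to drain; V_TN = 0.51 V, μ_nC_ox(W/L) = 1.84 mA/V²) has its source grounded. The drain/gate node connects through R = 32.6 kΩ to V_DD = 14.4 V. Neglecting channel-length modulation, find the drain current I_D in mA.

With gate tied to drain, V_GS = V_DS ≥ V_GS − V_TN, so the device is in saturation.
KCL at the drain: ½ k_n (V_GS − V_TN)² = (V_DD − V_GS)/R.
Let x = V_GS − 0.51. Then 30 x² + x − 13.89 = 0, giving x = 0.664 V (positive root), so V_GS = 1.17 V.
I_D = (V_DD − V_GS)/R = (14.4 − 1.17) / 32.6 = 0.406 mA.

I_D = 0.406 mA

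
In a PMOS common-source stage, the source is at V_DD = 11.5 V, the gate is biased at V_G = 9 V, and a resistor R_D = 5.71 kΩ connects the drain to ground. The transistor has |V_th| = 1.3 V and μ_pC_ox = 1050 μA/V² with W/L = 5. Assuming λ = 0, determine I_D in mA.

I_D = 1.95 mA

V_SG = V_DD − V_G = 11.5 − 9 = 2.5 V, so V_ov = 2.5 − 1.3 = 1.2 V.
k_p = μ_pC_ox · (W/L) = 5.25 mA/V².
Assume saturation: I_D = ½ k_p V_ov² = 0.5 × 5.25 × 1.2² = 3.78 mA, giving V_SD = V_DD − I_D R_D = 11.5 − 3.78 × 5.71 = -10.1 V.
But -10.1 V < V_ov = 1.2 V, so the device is actually in triode.
In triode I_D = k_p[V_ov V_SD − ½ V_SD²] and I_D = (V_DD − V_SD)/R_D. Equating: 15 V_SD² − 36.97 V_SD + 11.5 = 0, giving V_SD = 0.365 V (the root below V_ov).
I_D = (11.5 − 0.365) / 5.71 = 1.95 mA.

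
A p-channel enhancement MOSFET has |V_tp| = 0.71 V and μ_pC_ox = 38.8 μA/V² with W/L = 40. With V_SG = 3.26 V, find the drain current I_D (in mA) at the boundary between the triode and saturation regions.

I_D = 5.05 mA

At the boundary V_SD = V_ov = V_SG − |V_tp| = 3.26 − 0.71 = 2.55 V.
k_p = μ_pC_ox · (W/L) = 1.552 mA/V².
I_D = ½ k_p V_ov² = 0.5 × 1.552 × 2.55² = 5.05 mA.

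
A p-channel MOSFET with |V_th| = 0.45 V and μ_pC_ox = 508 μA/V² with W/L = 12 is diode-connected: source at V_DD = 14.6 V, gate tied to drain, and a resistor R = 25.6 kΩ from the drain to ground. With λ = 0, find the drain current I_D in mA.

I_D = 0.536 mA

With gate tied to drain, V_SG = V_SD ≥ V_SG − |V_th|, so the device is in saturation.
k_p = μ_pC_ox · (W/L) = 6.096 mA/V².
KCL at the drain: ½ k_p (V_SG − |V_th|)² = (V_DD − V_SG)/R.
Let x = V_SG − 0.45. Then 78 x² + x − 14.15 = 0, giving x = 0.419 V (positive root), so V_SG = 0.869 V.
I_D = (V_DD − V_SG)/R = (14.6 − 0.869) / 25.6 = 0.536 mA.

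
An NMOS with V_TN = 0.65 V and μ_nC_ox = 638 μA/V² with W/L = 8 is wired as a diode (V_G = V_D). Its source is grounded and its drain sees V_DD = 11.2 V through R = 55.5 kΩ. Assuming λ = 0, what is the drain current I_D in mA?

I_D = 0.185 mA

With gate tied to drain, V_GS = V_DS ≥ V_GS − V_TN, so the device is in saturation.
k_n = μ_nC_ox · (W/L) = 5.104 mA/V².
KCL at the drain: ½ k_n (V_GS − V_TN)² = (V_DD − V_GS)/R.
Let x = V_GS − 0.65. Then 142 x² + x − 10.55 = 0, giving x = 0.269 V (positive root), so V_GS = 0.919 V.
I_D = (V_DD − V_GS)/R = (11.2 − 0.919) / 55.5 = 0.185 mA.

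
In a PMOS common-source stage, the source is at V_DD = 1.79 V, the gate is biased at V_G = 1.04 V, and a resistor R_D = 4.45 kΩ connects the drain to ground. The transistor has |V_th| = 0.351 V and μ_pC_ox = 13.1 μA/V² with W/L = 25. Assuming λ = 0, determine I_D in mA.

V_SG = V_DD − V_G = 1.79 − 1.04 = 0.75 V, so V_ov = 0.75 − 0.351 = 0.399 V.
k_p = μ_pC_ox · (W/L) = 0.3275 mA/V².
Assume saturation: I_D = ½ k_p V_ov² = 0.5 × 0.3275 × 0.399² = 0.0261 mA, giving V_SD = V_DD − I_D R_D = 1.79 − 0.0261 × 4.45 = 1.67 V.
V_SD = 1.67 V ≥ V_ov = 0.399 V, confirming saturation.

I_D = 0.0261 mA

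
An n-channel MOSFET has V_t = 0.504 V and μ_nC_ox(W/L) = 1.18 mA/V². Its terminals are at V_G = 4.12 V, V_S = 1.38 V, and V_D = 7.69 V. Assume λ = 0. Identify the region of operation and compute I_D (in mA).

Saturation; I_D = 2.95 mA

V_GS = V_G − V_S = 4.12 − 1.38 = 2.74 V; V_DS = V_D − V_S = 7.69 − 1.38 = 6.31 V.
V_ov = V_GS − V_t = 2.74 − 0.504 = 2.24 V.
Since V_DS = 6.31 V ≥ V_ov = 2.24 V, the device is in saturation.
I_D = ½ k_n V_ov² = 0.5 × 1.18 × 2.24² = 2.95 mA.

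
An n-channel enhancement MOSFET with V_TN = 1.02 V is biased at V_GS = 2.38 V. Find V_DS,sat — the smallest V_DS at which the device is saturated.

V_DS,sat = 1.36 V

The boundary between triode and saturation is V_DS = V_GS − V_TN = V_ov.
V_ov = 2.38 − 1.02 = 1.36 V.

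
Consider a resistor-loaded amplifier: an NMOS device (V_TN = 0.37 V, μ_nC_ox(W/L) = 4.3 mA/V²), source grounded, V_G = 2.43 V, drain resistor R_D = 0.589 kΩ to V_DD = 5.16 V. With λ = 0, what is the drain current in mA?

I_D = 6.96 mA

V_GS = V_G = 2.43 V, so V_ov = 2.43 − 0.37 = 2.06 V.
Assume saturation: I_D = ½ k_n V_ov² = 0.5 × 4.3 × 2.06² = 9.12 mA, giving V_DS = V_DD − I_D R_D = 5.16 − 9.12 × 0.589 = -0.214 V.
But -0.214 V < V_ov = 2.06 V, so the device is actually in triode.
In triode I_D = k_n[V_ov V_DS − ½ V_DS²] and I_D = (V_DD − V_DS)/R_D. Equating: 1.27 V_DS² − 6.217 V_DS + 5.16 = 0, giving V_DS = 1.06 V (the root below V_ov).
I_D = (5.16 − 1.06) / 0.589 = 6.96 mA.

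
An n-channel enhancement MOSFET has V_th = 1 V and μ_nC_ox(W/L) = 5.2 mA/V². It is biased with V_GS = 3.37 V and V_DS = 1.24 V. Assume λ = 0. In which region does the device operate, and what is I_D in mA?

Triode; I_D = 11.3 mA

V_ov = V_GS − V_th = 3.37 − 1 = 2.37 V.
Since V_DS = 1.24 V < V_ov = 2.37 V, the device is in the triode region.
I_D = k_n [V_ov · V_DS − ½ V_DS²] = 5.2 × [2.37 × 1.24 − 0.5 × 1.24²] = 11.3 mA.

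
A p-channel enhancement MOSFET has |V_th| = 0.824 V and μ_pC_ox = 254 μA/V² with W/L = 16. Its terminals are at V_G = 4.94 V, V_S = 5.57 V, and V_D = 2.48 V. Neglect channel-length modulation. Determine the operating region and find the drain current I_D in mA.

Cutoff; I_D = 0 mA

V_SG = V_S − V_G = 5.57 − 4.94 = 0.63 V; V_SD = V_S − V_D = 5.57 − 2.48 = 3.09 V.
V_SG = 0.63 V < |V_th| = 0.824 V, so the transistor is in cutoff.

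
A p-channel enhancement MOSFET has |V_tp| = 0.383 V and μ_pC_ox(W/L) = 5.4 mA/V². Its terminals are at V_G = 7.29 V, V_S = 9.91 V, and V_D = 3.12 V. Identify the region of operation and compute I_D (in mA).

Saturation; I_D = 13.5 mA

V_SG = V_S − V_G = 9.91 − 7.29 = 2.62 V; V_SD = V_S − V_D = 9.91 − 3.12 = 6.79 V.
V_ov = V_SG − |V_tp| = 2.62 − 0.383 = 2.24 V.
Since V_SD = 6.79 V ≥ V_ov = 2.24 V, the device is in saturation.
I_D = ½ k_p V_ov² = 0.5 × 5.4 × 2.24² = 13.5 mA.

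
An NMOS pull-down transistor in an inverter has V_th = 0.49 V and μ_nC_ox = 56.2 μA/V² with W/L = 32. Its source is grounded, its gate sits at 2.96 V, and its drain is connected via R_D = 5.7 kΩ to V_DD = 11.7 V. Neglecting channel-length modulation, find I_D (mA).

I_D = 1.97 mA

V_GS = V_G = 2.96 V, so V_ov = 2.96 − 0.49 = 2.47 V.
k_n = μ_nC_ox · (W/L) = 1.798 mA/V².
Assume saturation: I_D = ½ k_n V_ov² = 0.5 × 1.798 × 2.47² = 5.49 mA, giving V_DS = V_DD − I_D R_D = 11.7 − 5.49 × 5.7 = -19.6 V.
But -19.6 V < V_ov = 2.47 V, so the device is actually in triode.
In triode I_D = k_n[V_ov V_DS − ½ V_DS²] and I_D = (V_DD − V_DS)/R_D. Equating: 5.13 V_DS² − 26.32 V_DS + 11.7 = 0, giving V_DS = 0.492 V (the root below V_ov).
I_D = (11.7 − 0.492) / 5.7 = 1.97 mA.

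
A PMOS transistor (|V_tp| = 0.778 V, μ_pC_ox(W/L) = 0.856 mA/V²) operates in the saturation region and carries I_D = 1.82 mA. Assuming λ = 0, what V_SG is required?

V_SG = 2.84 V

In saturation I_D = ½ k_p (V_SG − |V_tp|)², so V_SG − |V_tp| = √(2 I_D / k_p) = √(2 × 1.82 / 0.856) = 2.06 V.
V_SG = 0.778 + 2.06 = 2.84 V.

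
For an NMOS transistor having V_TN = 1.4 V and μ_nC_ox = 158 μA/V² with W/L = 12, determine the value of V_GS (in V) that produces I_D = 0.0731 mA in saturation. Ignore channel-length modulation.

k_n = μ_nC_ox · (W/L) = 1.896 mA/V².
In saturation I_D = ½ k_n (V_GS − V_TN)², so V_GS − V_TN = √(2 I_D / k_n) = √(2 × 0.0731 / 1.896) = 0.278 V.
V_GS = 1.4 + 0.278 = 1.68 V.

V_GS = 1.68 V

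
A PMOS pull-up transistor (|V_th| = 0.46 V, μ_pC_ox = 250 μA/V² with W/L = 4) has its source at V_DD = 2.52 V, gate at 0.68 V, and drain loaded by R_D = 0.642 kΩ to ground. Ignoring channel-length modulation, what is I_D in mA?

I_D = 0.952 mA

V_SG = V_DD − V_G = 2.52 − 0.68 = 1.84 V, so V_ov = 1.84 − 0.46 = 1.38 V.
k_p = μ_pC_ox · (W/L) = 1 mA/V².
Assume saturation: I_D = ½ k_p V_ov² = 0.5 × 1 × 1.38² = 0.952 mA, giving V_SD = V_DD − I_D R_D = 2.52 − 0.952 × 0.642 = 1.91 V.
V_SD = 1.91 V ≥ V_ov = 1.38 V, confirming saturation.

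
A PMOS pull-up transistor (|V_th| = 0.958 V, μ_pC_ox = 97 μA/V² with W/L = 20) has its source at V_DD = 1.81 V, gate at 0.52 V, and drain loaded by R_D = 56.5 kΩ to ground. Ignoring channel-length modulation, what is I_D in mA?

I_D = 0.0311 mA

V_SG = V_DD − V_G = 1.81 − 0.52 = 1.29 V, so V_ov = 1.29 − 0.958 = 0.332 V.
k_p = μ_pC_ox · (W/L) = 1.94 mA/V².
Assume saturation: I_D = ½ k_p V_ov² = 0.5 × 1.94 × 0.332² = 0.107 mA, giving V_SD = V_DD − I_D R_D = 1.81 − 0.107 × 56.5 = -4.23 V.
But -4.23 V < V_ov = 0.332 V, so the device is actually in triode.
In triode I_D = k_p[V_ov V_SD − ½ V_SD²] and I_D = (V_DD − V_SD)/R_D. Equating: 54.8 V_SD² − 37.39 V_SD + 1.81 = 0, giving V_SD = 0.0524 V (the root below V_ov).
I_D = (1.81 − 0.0524) / 56.5 = 0.0311 mA.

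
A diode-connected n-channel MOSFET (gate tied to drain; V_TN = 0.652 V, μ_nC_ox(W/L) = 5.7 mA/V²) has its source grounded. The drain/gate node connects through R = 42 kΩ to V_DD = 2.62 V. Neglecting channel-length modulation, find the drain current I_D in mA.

With gate tied to drain, V_GS = V_DS ≥ V_GS − V_TN, so the device is in saturation.
KCL at the drain: ½ k_n (V_GS − V_TN)² = (V_DD − V_GS)/R.
Let x = V_GS − 0.652. Then 120 x² + x − 1.968 = 0, giving x = 0.124 V (positive root), so V_GS = 0.776 V.
I_D = (V_DD − V_GS)/R = (2.62 − 0.776) / 42 = 0.0439 mA.

I_D = 0.0439 mA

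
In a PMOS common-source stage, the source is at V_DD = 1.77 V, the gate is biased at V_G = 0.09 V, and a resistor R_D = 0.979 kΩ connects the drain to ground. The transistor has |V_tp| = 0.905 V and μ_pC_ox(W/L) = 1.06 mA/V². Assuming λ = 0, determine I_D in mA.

I_D = 0.318 mA

V_SG = V_DD − V_G = 1.77 − 0.09 = 1.68 V, so V_ov = 1.68 − 0.905 = 0.775 V.
Assume saturation: I_D = ½ k_p V_ov² = 0.5 × 1.06 × 0.775² = 0.318 mA, giving V_SD = V_DD − I_D R_D = 1.77 − 0.318 × 0.979 = 1.46 V.
V_SD = 1.46 V ≥ V_ov = 0.775 V, confirming saturation.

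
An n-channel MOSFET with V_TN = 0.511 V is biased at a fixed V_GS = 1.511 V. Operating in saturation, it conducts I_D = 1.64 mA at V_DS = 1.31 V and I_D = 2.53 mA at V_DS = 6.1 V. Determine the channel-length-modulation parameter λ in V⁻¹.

λ = 0.133 V⁻¹

With V_GS fixed, I_D ∝ (1 + λ V_DS) in saturation, so I_D2/I_D1 = (1 + λ V_DS2)/(1 + λ V_DS1).
2.53/1.64 = 1.543 = (1 + 6.1 λ)/(1 + 1.31 λ).
Solving: λ (I_D1 V_DS2 − I_D2 V_DS1) = I_D2 − I_D1, so λ = (2.53 − 1.64) / (1.64 × 6.1 − 2.53 × 1.31) = 0.89 / 6.69 = 0.133 V⁻¹.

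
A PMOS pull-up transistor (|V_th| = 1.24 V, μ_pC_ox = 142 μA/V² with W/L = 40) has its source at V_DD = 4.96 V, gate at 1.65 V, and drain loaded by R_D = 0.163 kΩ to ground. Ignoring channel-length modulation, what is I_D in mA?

V_SG = V_DD − V_G = 4.96 − 1.65 = 3.31 V, so V_ov = 3.31 − 1.24 = 2.07 V.
k_p = μ_pC_ox · (W/L) = 5.68 mA/V².
Assume saturation: I_D = ½ k_p V_ov² = 0.5 × 5.68 × 2.07² = 12.2 mA, giving V_SD = V_DD − I_D R_D = 4.96 − 12.2 × 0.163 = 2.98 V.
V_SD = 2.98 V ≥ V_ov = 2.07 V, confirming saturation.

I_D = 12.2 mA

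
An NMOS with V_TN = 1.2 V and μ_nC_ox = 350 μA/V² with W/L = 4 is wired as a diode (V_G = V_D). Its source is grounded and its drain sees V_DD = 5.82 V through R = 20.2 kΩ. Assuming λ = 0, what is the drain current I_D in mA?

I_D = 0.202 mA

With gate tied to drain, V_GS = V_DS ≥ V_GS − V_TN, so the device is in saturation.
k_n = μ_nC_ox · (W/L) = 1.4 mA/V².
KCL at the drain: ½ k_n (V_GS − V_TN)² = (V_DD − V_GS)/R.
Let x = V_GS − 1.2. Then 14.1 x² + x − 4.62 = 0, giving x = 0.537 V (positive root), so V_GS = 1.74 V.
I_D = (V_DD − V_GS)/R = (5.82 − 1.74) / 20.2 = 0.202 mA.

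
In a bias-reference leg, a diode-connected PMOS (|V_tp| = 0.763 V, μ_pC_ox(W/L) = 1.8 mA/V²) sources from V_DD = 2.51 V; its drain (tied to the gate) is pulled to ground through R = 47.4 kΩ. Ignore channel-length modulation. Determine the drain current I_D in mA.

I_D = 0.0328 mA

With gate tied to drain, V_SG = V_SD ≥ V_SG − |V_tp|, so the device is in saturation.
KCL at the drain: ½ k_p (V_SG − |V_tp|)² = (V_DD − V_SG)/R.
Let x = V_SG − 0.763. Then 42.7 x² + x − 1.747 = 0, giving x = 0.191 V (positive root), so V_SG = 0.954 V.
I_D = (V_DD − V_SG)/R = (2.51 − 0.954) / 47.4 = 0.0328 mA.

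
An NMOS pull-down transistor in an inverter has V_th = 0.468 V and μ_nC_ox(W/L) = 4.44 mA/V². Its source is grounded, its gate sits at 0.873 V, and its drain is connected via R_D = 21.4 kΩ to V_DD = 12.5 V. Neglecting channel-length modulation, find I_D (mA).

V_GS = V_G = 0.873 V, so V_ov = 0.873 − 0.468 = 0.405 V.
Assume saturation: I_D = ½ k_n V_ov² = 0.5 × 4.44 × 0.405² = 0.364 mA, giving V_DS = V_DD − I_D R_D = 12.5 − 0.364 × 21.4 = 4.71 V.
V_DS = 4.71 V ≥ V_ov = 0.405 V, confirming saturation.

I_D = 0.364 mA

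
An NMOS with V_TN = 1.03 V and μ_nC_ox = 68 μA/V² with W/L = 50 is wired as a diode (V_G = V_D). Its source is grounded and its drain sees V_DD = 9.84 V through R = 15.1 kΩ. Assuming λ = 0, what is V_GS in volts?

With gate tied to drain, V_GS = V_DS ≥ V_GS − V_TN, so the device is in saturation.
k_n = μ_nC_ox · (W/L) = 3.4 mA/V².
KCL at the drain: ½ k_n (V_GS − V_TN)² = (V_DD − V_GS)/R.
Let x = V_GS − 1.03. Then 25.7 x² + x − 8.81 = 0, giving x = 0.567 V (positive root), so V_GS = 1.6 V.
I_D = (V_DD − V_GS)/R = (9.84 − 1.6) / 15.1 = 0.546 mA.

V_GS = 1.60 V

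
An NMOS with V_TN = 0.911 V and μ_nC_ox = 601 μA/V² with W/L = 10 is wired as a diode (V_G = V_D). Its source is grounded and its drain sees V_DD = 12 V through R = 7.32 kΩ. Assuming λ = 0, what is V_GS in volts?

V_GS = 1.60 V

With gate tied to drain, V_GS = V_DS ≥ V_GS − V_TN, so the device is in saturation.
k_n = μ_nC_ox · (W/L) = 6.01 mA/V².
KCL at the drain: ½ k_n (V_GS − V_TN)² = (V_DD − V_GS)/R.
Let x = V_GS − 0.911. Then 22 x² + x − 11.09 = 0, giving x = 0.688 V (positive root), so V_GS = 1.6 V.
I_D = (V_DD − V_GS)/R = (12 − 1.6) / 7.32 = 1.42 mA.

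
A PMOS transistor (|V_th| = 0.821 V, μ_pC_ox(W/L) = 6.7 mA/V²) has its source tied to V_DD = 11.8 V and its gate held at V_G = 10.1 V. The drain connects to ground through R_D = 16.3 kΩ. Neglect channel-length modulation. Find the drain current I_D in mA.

I_D = 0.716 mA

V_SG = V_DD − V_G = 11.8 − 10.1 = 1.7 V, so V_ov = 1.7 − 0.821 = 0.879 V.
Assume saturation: I_D = ½ k_p V_ov² = 0.5 × 6.7 × 0.879² = 2.59 mA, giving V_SD = V_DD − I_D R_D = 11.8 − 2.59 × 16.3 = -30.4 V.
But -30.4 V < V_ov = 0.879 V, so the device is actually in triode.
In triode I_D = k_p[V_ov V_SD − ½ V_SD²] and I_D = (V_DD − V_SD)/R_D. Equating: 54.6 V_SD² − 97 V_SD + 11.8 = 0, giving V_SD = 0.131 V (the root below V_ov).
I_D = (11.8 − 0.131) / 16.3 = 0.716 mA.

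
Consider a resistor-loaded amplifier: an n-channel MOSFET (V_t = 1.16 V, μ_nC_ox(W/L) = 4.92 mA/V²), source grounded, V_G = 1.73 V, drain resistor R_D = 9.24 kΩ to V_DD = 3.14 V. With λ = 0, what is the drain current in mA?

I_D = 0.326 mA

V_GS = V_G = 1.73 V, so V_ov = 1.73 − 1.16 = 0.57 V.
Assume saturation: I_D = ½ k_n V_ov² = 0.5 × 4.92 × 0.57² = 0.799 mA, giving V_DS = V_DD − I_D R_D = 3.14 − 0.799 × 9.24 = -4.25 V.
But -4.25 V < V_ov = 0.57 V, so the device is actually in triode.
In triode I_D = k_n[V_ov V_DS − ½ V_DS²] and I_D = (V_DD − V_DS)/R_D. Equating: 22.7 V_DS² − 26.91 V_DS + 3.14 = 0, giving V_DS = 0.131 V (the root below V_ov).
I_D = (3.14 − 0.131) / 9.24 = 0.326 mA.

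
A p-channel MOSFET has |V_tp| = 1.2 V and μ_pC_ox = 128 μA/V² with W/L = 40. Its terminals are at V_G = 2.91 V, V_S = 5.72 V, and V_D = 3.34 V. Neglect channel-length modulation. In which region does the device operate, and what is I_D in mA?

Saturation; I_D = 6.64 mA

V_SG = V_S − V_G = 5.72 − 2.91 = 2.81 V; V_SD = V_S − V_D = 5.72 − 3.34 = 2.38 V.
k_p = μ_pC_ox · (W/L) = 5.12 mA/V².
V_ov = V_SG − |V_tp| = 2.81 − 1.2 = 1.61 V.
Since V_SD = 2.38 V ≥ V_ov = 1.61 V, the device is in saturation.
I_D = ½ k_p V_ov² = 0.5 × 5.12 × 1.61² = 6.64 mA.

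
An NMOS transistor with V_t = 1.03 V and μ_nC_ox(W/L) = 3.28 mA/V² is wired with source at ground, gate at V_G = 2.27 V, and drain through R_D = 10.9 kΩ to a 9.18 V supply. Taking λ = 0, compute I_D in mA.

V_GS = V_G = 2.27 V, so V_ov = 2.27 − 1.03 = 1.24 V.
Assume saturation: I_D = ½ k_n V_ov² = 0.5 × 3.28 × 1.24² = 2.52 mA, giving V_DS = V_DD − I_D R_D = 9.18 − 2.52 × 10.9 = -18.3 V.
But -18.3 V < V_ov = 1.24 V, so the device is actually in triode.
In triode I_D = k_n[V_ov V_DS − ½ V_DS²] and I_D = (V_DD − V_DS)/R_D. Equating: 17.9 V_DS² − 45.33 V_DS + 9.18 = 0, giving V_DS = 0.222 V (the root below V_ov).
I_D = (9.18 − 0.222) / 10.9 = 0.822 mA.

I_D = 0.822 mA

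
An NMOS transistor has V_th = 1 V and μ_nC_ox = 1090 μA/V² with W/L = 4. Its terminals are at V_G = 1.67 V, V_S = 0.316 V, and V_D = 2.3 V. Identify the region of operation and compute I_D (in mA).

Saturation; I_D = 0.273 mA

V_GS = V_G − V_S = 1.67 − 0.316 = 1.35 V; V_DS = V_D − V_S = 2.3 − 0.316 = 1.98 V.
k_n = μ_nC_ox · (W/L) = 4.36 mA/V².
V_ov = V_GS − V_th = 1.35 − 1 = 0.354 V.
Since V_DS = 1.98 V ≥ V_ov = 0.354 V, the device is in saturation.
I_D = ½ k_n V_ov² = 0.5 × 4.36 × 0.354² = 0.273 mA.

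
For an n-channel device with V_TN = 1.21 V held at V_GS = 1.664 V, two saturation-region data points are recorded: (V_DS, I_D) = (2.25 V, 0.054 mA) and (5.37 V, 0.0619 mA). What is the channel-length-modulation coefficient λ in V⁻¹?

λ = 0.0524 V⁻¹

With V_GS fixed, I_D ∝ (1 + λ V_DS) in saturation, so I_D2/I_D1 = (1 + λ V_DS2)/(1 + λ V_DS1).
0.0619/0.054 = 1.146 = (1 + 5.37 λ)/(1 + 2.25 λ).
Solving: λ (I_D1 V_DS2 − I_D2 V_DS1) = I_D2 − I_D1, so λ = (0.0619 − 0.054) / (0.054 × 5.37 − 0.0619 × 2.25) = 0.0079 / 0.151 = 0.0524 V⁻¹.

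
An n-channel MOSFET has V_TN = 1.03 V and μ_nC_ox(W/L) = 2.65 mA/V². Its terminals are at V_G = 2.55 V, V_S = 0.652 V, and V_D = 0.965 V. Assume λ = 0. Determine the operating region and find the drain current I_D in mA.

Triode; I_D = 0.590 mA

V_GS = V_G − V_S = 2.55 − 0.652 = 1.9 V; V_DS = V_D − V_S = 0.965 − 0.652 = 0.313 V.
V_ov = V_GS − V_TN = 1.9 − 1.03 = 0.868 V.
Since V_DS = 0.313 V < V_ov = 0.868 V, the device is in the triode region.
I_D = k_n [V_ov · V_DS − ½ V_DS²] = 2.65 × [0.868 × 0.313 − 0.5 × 0.313²] = 0.59 mA.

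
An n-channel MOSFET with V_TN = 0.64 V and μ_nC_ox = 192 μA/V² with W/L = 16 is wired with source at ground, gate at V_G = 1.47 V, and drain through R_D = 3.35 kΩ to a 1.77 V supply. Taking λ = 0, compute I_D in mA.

I_D = 0.466 mA

V_GS = V_G = 1.47 V, so V_ov = 1.47 − 0.64 = 0.83 V.
k_n = μ_nC_ox · (W/L) = 3.072 mA/V².
Assume saturation: I_D = ½ k_n V_ov² = 0.5 × 3.072 × 0.83² = 1.06 mA, giving V_DS = V_DD − I_D R_D = 1.77 − 1.06 × 3.35 = -1.77 V.
But -1.77 V < V_ov = 0.83 V, so the device is actually in triode.
In triode I_D = k_n[V_ov V_DS − ½ V_DS²] and I_D = (V_DD − V_DS)/R_D. Equating: 5.15 V_DS² − 9.542 V_DS + 1.77 = 0, giving V_DS = 0.209 V (the root below V_ov).
I_D = (1.77 − 0.209) / 3.35 = 0.466 mA.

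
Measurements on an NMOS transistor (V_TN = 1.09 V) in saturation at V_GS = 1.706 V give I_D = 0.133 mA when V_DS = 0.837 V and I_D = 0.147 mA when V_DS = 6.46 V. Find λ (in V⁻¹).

λ = 0.0190 V⁻¹

With V_GS fixed, I_D ∝ (1 + λ V_DS) in saturation, so I_D2/I_D1 = (1 + λ V_DS2)/(1 + λ V_DS1).
0.147/0.133 = 1.105 = (1 + 6.46 λ)/(1 + 0.837 λ).
Solving: λ (I_D1 V_DS2 − I_D2 V_DS1) = I_D2 − I_D1, so λ = (0.147 − 0.133) / (0.133 × 6.46 − 0.147 × 0.837) = 0.014 / 0.736 = 0.019 V⁻¹.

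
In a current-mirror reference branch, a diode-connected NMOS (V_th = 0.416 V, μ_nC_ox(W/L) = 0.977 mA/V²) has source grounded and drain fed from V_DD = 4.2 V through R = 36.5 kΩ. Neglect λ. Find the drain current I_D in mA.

With gate tied to drain, V_GS = V_DS ≥ V_GS − V_th, so the device is in saturation.
KCL at the drain: ½ k_n (V_GS − V_th)² = (V_DD − V_GS)/R.
Let x = V_GS − 0.416. Then 17.8 x² + x − 3.784 = 0, giving x = 0.433 V (positive root), so V_GS = 0.849 V.
I_D = (V_DD − V_GS)/R = (4.2 − 0.849) / 36.5 = 0.0918 mA.

I_D = 0.0918 mA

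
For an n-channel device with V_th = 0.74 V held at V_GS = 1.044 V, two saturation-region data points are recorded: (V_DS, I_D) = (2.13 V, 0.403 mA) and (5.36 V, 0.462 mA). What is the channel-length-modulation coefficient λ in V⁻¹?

With V_GS fixed, I_D ∝ (1 + λ V_DS) in saturation, so I_D2/I_D1 = (1 + λ V_DS2)/(1 + λ V_DS1).
0.462/0.403 = 1.146 = (1 + 5.36 λ)/(1 + 2.13 λ).
Solving: λ (I_D1 V_DS2 − I_D2 V_DS1) = I_D2 − I_D1, so λ = (0.462 − 0.403) / (0.403 × 5.36 − 0.462 × 2.13) = 0.059 / 1.18 = 0.0502 V⁻¹.

λ = 0.0502 V⁻¹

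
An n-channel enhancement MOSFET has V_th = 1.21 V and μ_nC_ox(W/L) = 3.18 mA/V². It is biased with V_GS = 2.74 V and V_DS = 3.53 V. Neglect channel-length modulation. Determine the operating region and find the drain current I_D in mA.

Saturation; I_D = 3.72 mA

V_ov = V_GS − V_th = 2.74 − 1.21 = 1.53 V.
Since V_DS = 3.53 V ≥ V_ov = 1.53 V, the device is in saturation.
I_D = ½ k_n V_ov² = 0.5 × 3.18 × 1.53² = 3.72 mA.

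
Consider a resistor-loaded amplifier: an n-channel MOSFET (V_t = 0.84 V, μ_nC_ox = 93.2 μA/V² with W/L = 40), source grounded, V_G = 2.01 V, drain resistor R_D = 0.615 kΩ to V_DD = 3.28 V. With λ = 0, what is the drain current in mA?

I_D = 2.55 mA

V_GS = V_G = 2.01 V, so V_ov = 2.01 − 0.84 = 1.17 V.
k_n = μ_nC_ox · (W/L) = 3.728 mA/V².
Assume saturation: I_D = ½ k_n V_ov² = 0.5 × 3.728 × 1.17² = 2.55 mA, giving V_DS = V_DD − I_D R_D = 3.28 − 2.55 × 0.615 = 1.71 V.
V_DS = 1.71 V ≥ V_ov = 1.17 V, confirming saturation.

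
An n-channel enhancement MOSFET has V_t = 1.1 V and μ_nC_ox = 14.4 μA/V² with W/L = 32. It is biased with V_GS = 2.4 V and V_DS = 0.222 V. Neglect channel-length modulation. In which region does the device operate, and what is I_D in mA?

Triode; I_D = 0.122 mA

k_n = μ_nC_ox · (W/L) = 0.4608 mA/V².
V_ov = V_GS − V_t = 2.4 − 1.1 = 1.3 V.
Since V_DS = 0.222 V < V_ov = 1.3 V, the device is in the triode region.
I_D = k_n [V_ov · V_DS − ½ V_DS²] = 0.4608 × [1.3 × 0.222 − 0.5 × 0.222²] = 0.122 mA.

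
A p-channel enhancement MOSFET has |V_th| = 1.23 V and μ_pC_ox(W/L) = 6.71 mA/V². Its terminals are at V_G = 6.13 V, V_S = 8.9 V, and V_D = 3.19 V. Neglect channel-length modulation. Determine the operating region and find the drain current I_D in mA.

Saturation; I_D = 7.96 mA

V_SG = V_S − V_G = 8.9 − 6.13 = 2.77 V; V_SD = V_S − V_D = 8.9 − 3.19 = 5.71 V.
V_ov = V_SG − |V_th| = 2.77 − 1.23 = 1.54 V.
Since V_SD = 5.71 V ≥ V_ov = 1.54 V, the device is in saturation.
I_D = ½ k_p V_ov² = 0.5 × 6.71 × 1.54² = 7.96 mA.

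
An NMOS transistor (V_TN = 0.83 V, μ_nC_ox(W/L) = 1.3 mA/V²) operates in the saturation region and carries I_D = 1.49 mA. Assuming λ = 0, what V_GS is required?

In saturation I_D = ½ k_n (V_GS − V_TN)², so V_GS − V_TN = √(2 I_D / k_n) = √(2 × 1.49 / 1.3) = 1.51 V.
V_GS = 0.83 + 1.51 = 2.34 V.

V_GS = 2.34 V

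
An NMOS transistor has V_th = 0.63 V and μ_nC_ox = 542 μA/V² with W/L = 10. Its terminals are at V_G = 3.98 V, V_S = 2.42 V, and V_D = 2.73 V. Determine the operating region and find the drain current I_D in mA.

V_GS = V_G − V_S = 3.98 − 2.42 = 1.56 V; V_DS = V_D − V_S = 2.73 − 2.42 = 0.31 V.
k_n = μ_nC_ox · (W/L) = 5.42 mA/V².
V_ov = V_GS − V_th = 1.56 − 0.63 = 0.93 V.
Since V_DS = 0.31 V < V_ov = 0.93 V, the device is in the triode region.
I_D = k_n [V_ov · V_DS − ½ V_DS²] = 5.42 × [0.93 × 0.31 − 0.5 × 0.31²] = 1.3 mA.

Triode; I_D = 1.30 mA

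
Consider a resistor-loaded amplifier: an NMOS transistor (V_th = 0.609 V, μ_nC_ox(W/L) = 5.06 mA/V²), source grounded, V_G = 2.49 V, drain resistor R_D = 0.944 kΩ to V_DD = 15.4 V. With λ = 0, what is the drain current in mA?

V_GS = V_G = 2.49 V, so V_ov = 2.49 − 0.609 = 1.88 V.
Assume saturation: I_D = ½ k_n V_ov² = 0.5 × 5.06 × 1.88² = 8.95 mA, giving V_DS = V_DD − I_D R_D = 15.4 − 8.95 × 0.944 = 6.95 V.
V_DS = 6.95 V ≥ V_ov = 1.88 V, confirming saturation.

I_D = 8.95 mA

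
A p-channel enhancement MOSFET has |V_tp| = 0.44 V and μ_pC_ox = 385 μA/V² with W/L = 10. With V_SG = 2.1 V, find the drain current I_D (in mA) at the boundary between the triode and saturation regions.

At the boundary V_SD = V_ov = V_SG − |V_tp| = 2.1 − 0.44 = 1.66 V.
k_p = μ_pC_ox · (W/L) = 3.85 mA/V².
I_D = ½ k_p V_ov² = 0.5 × 3.85 × 1.66² = 5.3 mA.

I_D = 5.30 mA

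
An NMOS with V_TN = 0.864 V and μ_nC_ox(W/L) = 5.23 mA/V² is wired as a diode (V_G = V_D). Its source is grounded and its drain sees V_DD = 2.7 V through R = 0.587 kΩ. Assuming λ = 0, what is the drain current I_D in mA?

With gate tied to drain, V_GS = V_DS ≥ V_GS − V_TN, so the device is in saturation.
KCL at the drain: ½ k_n (V_GS − V_TN)² = (V_DD − V_GS)/R.
Let x = V_GS − 0.864. Then 1.54 x² + x − 1.836 = 0, giving x = 0.815 V (positive root), so V_GS = 1.68 V.
I_D = (V_DD − V_GS)/R = (2.7 − 1.68) / 0.587 = 1.74 mA.

I_D = 1.74 mA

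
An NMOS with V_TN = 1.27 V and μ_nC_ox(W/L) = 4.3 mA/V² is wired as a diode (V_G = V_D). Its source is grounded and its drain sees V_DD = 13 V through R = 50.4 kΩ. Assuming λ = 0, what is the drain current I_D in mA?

With gate tied to drain, V_GS = V_DS ≥ V_GS − V_TN, so the device is in saturation.
KCL at the drain: ½ k_n (V_GS − V_TN)² = (V_DD − V_GS)/R.
Let x = V_GS − 1.27. Then 108 x² + x − 11.73 = 0, giving x = 0.324 V (positive root), so V_GS = 1.59 V.
I_D = (V_DD − V_GS)/R = (13 − 1.59) / 50.4 = 0.226 mA.

I_D = 0.226 mA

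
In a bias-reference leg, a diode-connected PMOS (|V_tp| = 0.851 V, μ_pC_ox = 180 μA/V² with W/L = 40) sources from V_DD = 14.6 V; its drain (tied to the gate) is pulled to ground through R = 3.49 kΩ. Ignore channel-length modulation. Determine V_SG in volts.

V_SG = 1.86 V

With gate tied to drain, V_SG = V_SD ≥ V_SG − |V_tp|, so the device is in saturation.
k_p = μ_pC_ox · (W/L) = 7.2 mA/V².
KCL at the drain: ½ k_p (V_SG − |V_tp|)² = (V_DD − V_SG)/R.
Let x = V_SG − 0.851. Then 12.6 x² + x − 13.75 = 0, giving x = 1.01 V (positive root), so V_SG = 1.86 V.
I_D = (V_DD − V_SG)/R = (14.6 − 1.86) / 3.49 = 3.65 mA.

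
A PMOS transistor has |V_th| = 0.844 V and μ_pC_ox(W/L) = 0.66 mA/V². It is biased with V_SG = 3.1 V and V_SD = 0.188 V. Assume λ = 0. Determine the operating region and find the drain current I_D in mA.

Triode; I_D = 0.268 mA

V_ov = V_SG − |V_th| = 3.1 − 0.844 = 2.26 V.
Since V_SD = 0.188 V < V_ov = 2.26 V, the device is in the triode region.
I_D = k_p [V_ov · V_SD − ½ V_SD²] = 0.66 × [2.26 × 0.188 − 0.5 × 0.188²] = 0.268 mA.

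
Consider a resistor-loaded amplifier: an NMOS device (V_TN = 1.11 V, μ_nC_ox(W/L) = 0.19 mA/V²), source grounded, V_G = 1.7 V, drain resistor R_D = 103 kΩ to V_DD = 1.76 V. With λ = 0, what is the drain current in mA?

V_GS = V_G = 1.7 V, so V_ov = 1.7 − 1.11 = 0.59 V.
Assume saturation: I_D = ½ k_n V_ov² = 0.5 × 0.19 × 0.59² = 0.0331 mA, giving V_DS = V_DD − I_D R_D = 1.76 − 0.0331 × 103 = -1.65 V.
But -1.65 V < V_ov = 0.59 V, so the device is actually in triode.
In triode I_D = k_n[V_ov V_DS − ½ V_DS²] and I_D = (V_DD − V_DS)/R_D. Equating: 9.79 V_DS² − 12.55 V_DS + 1.76 = 0, giving V_DS = 0.16 V (the root below V_ov).
I_D = (1.76 − 0.16) / 103 = 0.0155 mA.

I_D = 0.0155 mA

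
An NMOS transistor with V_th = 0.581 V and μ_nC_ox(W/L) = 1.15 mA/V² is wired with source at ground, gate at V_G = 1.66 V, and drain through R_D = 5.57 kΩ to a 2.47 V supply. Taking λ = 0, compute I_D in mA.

I_D = 0.378 mA

V_GS = V_G = 1.66 V, so V_ov = 1.66 − 0.581 = 1.08 V.
Assume saturation: I_D = ½ k_n V_ov² = 0.5 × 1.15 × 1.08² = 0.669 mA, giving V_DS = V_DD − I_D R_D = 2.47 − 0.669 × 5.57 = -1.26 V.
But -1.26 V < V_ov = 1.08 V, so the device is actually in triode.
In triode I_D = k_n[V_ov V_DS − ½ V_DS²] and I_D = (V_DD − V_DS)/R_D. Equating: 3.2 V_DS² − 7.912 V_DS + 2.47 = 0, giving V_DS = 0.367 V (the root below V_ov).
I_D = (2.47 − 0.367) / 5.57 = 0.378 mA.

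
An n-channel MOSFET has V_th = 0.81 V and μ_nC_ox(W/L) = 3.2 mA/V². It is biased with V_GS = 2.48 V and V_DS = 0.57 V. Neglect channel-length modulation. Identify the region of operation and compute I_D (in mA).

V_ov = V_GS − V_th = 2.48 − 0.81 = 1.67 V.
Since V_DS = 0.57 V < V_ov = 1.67 V, the device is in the triode region.
I_D = k_n [V_ov · V_DS − ½ V_DS²] = 3.2 × [1.67 × 0.57 − 0.5 × 0.57²] = 2.53 mA.

Triode; I_D = 2.53 mA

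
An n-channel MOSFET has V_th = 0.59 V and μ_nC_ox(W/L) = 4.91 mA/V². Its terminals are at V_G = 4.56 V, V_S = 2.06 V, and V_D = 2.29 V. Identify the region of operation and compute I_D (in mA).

Triode; I_D = 2.03 mA

V_GS = V_G − V_S = 4.56 − 2.06 = 2.5 V; V_DS = V_D − V_S = 2.29 − 2.06 = 0.23 V.
V_ov = V_GS − V_th = 2.5 − 0.59 = 1.91 V.
Since V_DS = 0.23 V < V_ov = 1.91 V, the device is in the triode region.
I_D = k_n [V_ov · V_DS − ½ V_DS²] = 4.91 × [1.91 × 0.23 − 0.5 × 0.23²] = 2.03 mA.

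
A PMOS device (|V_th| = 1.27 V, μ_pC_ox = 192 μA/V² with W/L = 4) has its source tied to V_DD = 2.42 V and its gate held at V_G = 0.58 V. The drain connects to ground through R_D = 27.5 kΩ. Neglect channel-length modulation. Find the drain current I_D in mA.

I_D = 0.0797 mA

V_SG = V_DD − V_G = 2.42 − 0.58 = 1.84 V, so V_ov = 1.84 − 1.27 = 0.57 V.
k_p = μ_pC_ox · (W/L) = 0.768 mA/V².
Assume saturation: I_D = ½ k_p V_ov² = 0.5 × 0.768 × 0.57² = 0.125 mA, giving V_SD = V_DD − I_D R_D = 2.42 − 0.125 × 27.5 = -1.01 V.
But -1.01 V < V_ov = 0.57 V, so the device is actually in triode.
In triode I_D = k_p[V_ov V_SD − ½ V_SD²] and I_D = (V_DD − V_SD)/R_D. Equating: 10.6 V_SD² − 13.04 V_SD + 2.42 = 0, giving V_SD = 0.228 V (the root below V_ov).
I_D = (2.42 − 0.228) / 27.5 = 0.0797 mA.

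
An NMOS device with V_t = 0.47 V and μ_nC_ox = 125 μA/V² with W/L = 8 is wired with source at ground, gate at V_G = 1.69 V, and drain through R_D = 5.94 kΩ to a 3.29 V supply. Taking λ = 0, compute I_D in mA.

V_GS = V_G = 1.69 V, so V_ov = 1.69 − 0.47 = 1.22 V.
k_n = μ_nC_ox · (W/L) = 1 mA/V².
Assume saturation: I_D = ½ k_n V_ov² = 0.5 × 1 × 1.22² = 0.744 mA, giving V_DS = V_DD − I_D R_D = 3.29 − 0.744 × 5.94 = -1.13 V.
But -1.13 V < V_ov = 1.22 V, so the device is actually in triode.
In triode I_D = k_n[V_ov V_DS − ½ V_DS²] and I_D = (V_DD − V_DS)/R_D. Equating: 2.97 V_DS² − 8.247 V_DS + 3.29 = 0, giving V_DS = 0.483 V (the root below V_ov).
I_D = (3.29 − 0.483) / 5.94 = 0.473 mA.

I_D = 0.473 mA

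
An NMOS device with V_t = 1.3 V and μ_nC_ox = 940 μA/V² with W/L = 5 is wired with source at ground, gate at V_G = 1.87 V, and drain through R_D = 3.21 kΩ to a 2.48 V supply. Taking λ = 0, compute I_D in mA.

V_GS = V_G = 1.87 V, so V_ov = 1.87 − 1.3 = 0.57 V.
k_n = μ_nC_ox · (W/L) = 4.7 mA/V².
Assume saturation: I_D = ½ k_n V_ov² = 0.5 × 4.7 × 0.57² = 0.764 mA, giving V_DS = V_DD − I_D R_D = 2.48 − 0.764 × 3.21 = 0.0291 V.
But 0.0291 V < V_ov = 0.57 V, so the device is actually in triode.
In triode I_D = k_n[V_ov V_DS − ½ V_DS²] and I_D = (V_DD − V_DS)/R_D. Equating: 7.54 V_DS² − 9.6 V_DS + 2.48 = 0, giving V_DS = 0.36 V (the root below V_ov).
I_D = (2.48 − 0.36) / 3.21 = 0.66 mA.

I_D = 0.660 mA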